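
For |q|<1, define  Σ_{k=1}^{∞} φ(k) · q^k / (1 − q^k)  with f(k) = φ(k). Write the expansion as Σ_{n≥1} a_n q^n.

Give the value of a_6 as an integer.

[q^6] φ(1)=1,φ(2)=1,φ(3)=2,φ(6)=2 ⇒ 6

a_6 = 6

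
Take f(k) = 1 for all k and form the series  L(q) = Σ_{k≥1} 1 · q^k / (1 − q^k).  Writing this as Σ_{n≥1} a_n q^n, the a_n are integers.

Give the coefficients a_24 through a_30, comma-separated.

[q^24] f(24)=1,f(12)=1,f(8)=1,f(6)=1,f(4)=1,f(3)=1,f(2)=1,f(1)=1 ⇒ 8
n=25: 1·25 5·5 25·1  f→[1+1+1]=3
q^26  k|26↦f(k): 26:1 13:1 2:1 1:1  a_26=4
[q^27] f(1)=1,f(3)=1,f(9)=1,f(27)=1 ⇒ 4
d|28:{28,14,7,4,2,1}  Σf=1+1+1+1+1+1=6
q^29  k|29↦f(k): 1:1 29:1  a_29=2
n=30: 30·1 15·2 10·3 6·5 5·6 3·10 2·15 1·30  f→[1+1+1+1+1+1+1+1]=8

8, 3, 4, 4, 6, 2, 8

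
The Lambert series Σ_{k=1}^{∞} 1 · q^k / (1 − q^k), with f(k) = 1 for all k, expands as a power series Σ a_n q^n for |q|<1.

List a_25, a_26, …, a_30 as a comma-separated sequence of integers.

n=25: 25·1 5·5 1·25  f→[1+1+1]=3
d|26:{1,2,13,26}  Σf=1+1+1+1=4
[q^27] f(1)=1,f(3)=1,f(9)=1,f(27)=1 ⇒ 4
[q^28] f(1)=1,f(2)=1,f(4)=1,f(7)=1,f(14)=1,f(28)=1 ⇒ 6
q^29  k|29↦f(k): 1:1 29:1  a_29=2
q^30  k|30↦f(k): 1:1 2:1 3:1 5:1 6:1 10:1 15:1 30:1  a_30=8

3, 4, 4, 6, 2, 8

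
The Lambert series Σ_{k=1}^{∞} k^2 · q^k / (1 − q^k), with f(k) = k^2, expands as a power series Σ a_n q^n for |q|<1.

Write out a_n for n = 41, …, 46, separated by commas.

n=41: 1·41 41·1  f→[1+1681]=1682
d|42:{1,2,3,6,7,14,21,42}  Σf=1+4+9+36+49+196+441+1764=2500
[q^43] f(43)=1849,f(1)=1 ⇒ 1850
q^44  k|44↦f(k): 1:1 2:4 4:16 11:121 22:484 44:1936  a_44=2562
[q^45] f(1)=1,f(3)=9,f(5)=25,f(9)=81,f(15)=225,f(45)=2025 ⇒ 2366
q^46  k|46↦f(k): 1:1 2:4 23:529 46:2116  a_46=2650

1682, 2500, 1850, 2562, 2366, 2650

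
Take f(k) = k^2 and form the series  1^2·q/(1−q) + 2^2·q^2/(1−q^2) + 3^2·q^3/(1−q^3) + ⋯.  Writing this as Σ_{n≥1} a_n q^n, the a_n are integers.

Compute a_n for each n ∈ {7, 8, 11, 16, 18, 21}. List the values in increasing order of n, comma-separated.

q^7  k|7↦f(k): 7:49 1:1  a_7=50
q^8  k|8↦f(k): 8:64 4:16 2:4 1:1  a_8=85
n=11: 1·11 11·1  f→[1+121]=122
[q^16] f(1)=1,f(2)=4,f(4)=16,f(8)=64,f(16)=256 ⇒ 341
n=18: 1·18 2·9 3·6 6·3 9·2 18·1  f→[1+4+9+36+81+324]=455
q^21  k|21↦f(k): 1:1 3:9 7:49 21:441  a_21=500

50, 85, 122, 341, 455, 500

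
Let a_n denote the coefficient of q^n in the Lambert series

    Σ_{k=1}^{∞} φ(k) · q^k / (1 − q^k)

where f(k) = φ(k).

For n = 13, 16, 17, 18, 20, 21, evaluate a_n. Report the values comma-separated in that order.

[q^13] φ(13)=12,φ(1)=1 ⇒ 13
d|16:{1,2,4,8,16}  Σφ=1+1+2+4+8=16
[q^17] φ(1)=1,φ(17)=16 ⇒ 17
[q^18] φ(1)=1,φ(2)=1,φ(3)=2,φ(6)=2,φ(9)=6,φ(18)=6 ⇒ 18
d|20:{1,2,4,5,10,20}  Σφ=1+1+2+4+4+8=20
q^21  k|21↦φ(k): 1:1 3:2 7:6 21:12  a_21=21

13, 16, 17, 18, 20, 21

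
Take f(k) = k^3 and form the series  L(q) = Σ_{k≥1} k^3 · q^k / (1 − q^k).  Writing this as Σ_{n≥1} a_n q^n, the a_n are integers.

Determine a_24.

a_24 = 16380

q^24  k|24↦f(k): 24:13824 12:1728 8:512 6:216 4:64 3:27 2:8 1:1  a_24=16380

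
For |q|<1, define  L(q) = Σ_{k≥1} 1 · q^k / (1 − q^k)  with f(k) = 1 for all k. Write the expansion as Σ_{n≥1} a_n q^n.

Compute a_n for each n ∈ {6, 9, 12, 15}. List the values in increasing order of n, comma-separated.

4, 3, 6, 4

n=6: 1·6 2·3 3·2 6·1  f→[1+1+1+1]=4
[q^9] f(1)=1,f(3)=1,f(9)=1 ⇒ 3
q^12  k|12↦f(k): 12:1 6:1 4:1 3:1 2:1 1:1  a_12=6
n=15: 15·1 5·3 3·5 1·15  f→[1+1+1+1]=4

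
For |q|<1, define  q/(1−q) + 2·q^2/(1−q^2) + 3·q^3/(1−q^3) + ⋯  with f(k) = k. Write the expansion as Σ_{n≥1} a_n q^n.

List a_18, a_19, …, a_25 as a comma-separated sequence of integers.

q^18  k|18↦f(k): 1:1 2:2 3:3 6:6 9:9 18:18  a_18=39
q^19  k|19↦f(k): 19:19 1:1  a_19=20
[q^20] f(20)=20,f(10)=10,f(5)=5,f(4)=4,f(2)=2,f(1)=1 ⇒ 42
q^21  k|21↦f(k): 1:1 3:3 7:7 21:21  a_21=32
q^22  k|22↦f(k): 22:22 11:11 2:2 1:1  a_22=36
q^23  k|23↦f(k): 1:1 23:23  a_23=24
d|24:{24,12,8,6,4,3,2,1}  Σf=24+12+8+6+4+3+2+1=60
n=25: 1·25 5·5 25·1  f→[1+5+25]=31

39, 20, 42, 32, 36, 24, 60, 31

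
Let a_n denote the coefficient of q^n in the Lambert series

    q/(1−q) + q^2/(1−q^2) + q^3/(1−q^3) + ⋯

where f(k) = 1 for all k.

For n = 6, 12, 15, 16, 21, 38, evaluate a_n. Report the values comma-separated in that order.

4, 6, 4, 5, 4, 4

[q^6] f(6)=1,f(3)=1,f(2)=1,f(1)=1 ⇒ 4
d|12:{12,6,4,3,2,1}  Σf=1+1+1+1+1+1=6
d|15:{15,5,3,1}  Σf=1+1+1+1=4
[q^16] f(16)=1,f(8)=1,f(4)=1,f(2)=1,f(1)=1 ⇒ 5
[q^21] f(1)=1,f(3)=1,f(7)=1,f(21)=1 ⇒ 4
q^38  k|38↦f(k): 38:1 19:1 2:1 1:1  a_38=4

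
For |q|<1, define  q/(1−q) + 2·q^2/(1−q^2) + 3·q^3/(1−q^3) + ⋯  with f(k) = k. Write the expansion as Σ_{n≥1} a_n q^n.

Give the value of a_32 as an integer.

q^32  k|32↦f(k): 1:1 2:2 4:4 8:8 16:16 32:32  a_32=63

a_32 = 63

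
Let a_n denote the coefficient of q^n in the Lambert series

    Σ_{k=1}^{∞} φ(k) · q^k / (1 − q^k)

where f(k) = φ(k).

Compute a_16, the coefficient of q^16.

q^16  k|16↦φ(k): 1:1 2:1 4:2 8:4 16:8  a_16=16

a_16 = 16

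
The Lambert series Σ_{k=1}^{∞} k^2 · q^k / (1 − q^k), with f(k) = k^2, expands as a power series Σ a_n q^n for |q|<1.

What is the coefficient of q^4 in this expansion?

n=4: 4·1 2·2 1·4  f→[16+4+1]=21

a_4 = 21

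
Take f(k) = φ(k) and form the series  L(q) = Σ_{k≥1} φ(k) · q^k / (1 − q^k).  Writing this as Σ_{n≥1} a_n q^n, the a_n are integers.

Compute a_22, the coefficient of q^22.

q^22  k|22↦φ(k): 22:10 11:10 2:1 1:1  a_22=22

a_22 = 22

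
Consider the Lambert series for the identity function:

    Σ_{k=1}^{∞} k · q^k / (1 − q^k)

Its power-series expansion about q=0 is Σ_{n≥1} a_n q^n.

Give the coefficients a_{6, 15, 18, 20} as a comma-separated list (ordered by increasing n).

12, 24, 39, 42

q^6  k|6↦f(k): 6:6 3:3 2:2 1:1  a_6=12
q^15  k|15↦f(k): 15:15 5:5 3:3 1:1  a_15=24
q^18  k|18↦f(k): 1:1 2:2 3:3 6:6 9:9 18:18  a_18=39
q^20  k|20↦f(k): 20:20 10:10 5:5 4:4 2:2 1:1  a_20=42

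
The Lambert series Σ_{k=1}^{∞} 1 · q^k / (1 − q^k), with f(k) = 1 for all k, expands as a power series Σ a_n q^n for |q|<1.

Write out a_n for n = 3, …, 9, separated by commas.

d|3:{1,3}  Σf=1+1=2
n=4: 4·1 2·2 1·4  f→[1+1+1]=3
d|5:{1,5}  Σf=1+1=2
n=6: 1·6 2·3 3·2 6·1  f→[1+1+1+1]=4
d|7:{1,7}  Σf=1+1=2
d|8:{1,2,4,8}  Σf=1+1+1+1=4
n=9: 1·9 3·3 9·1  f→[1+1+1]=3

2, 3, 2, 4, 2, 4, 3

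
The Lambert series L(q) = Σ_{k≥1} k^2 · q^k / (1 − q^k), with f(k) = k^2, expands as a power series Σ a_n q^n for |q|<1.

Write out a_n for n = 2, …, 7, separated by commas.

n=2: 1·2 2·1  f→[1+4]=5
d|3:{1,3}  Σf=1+9=10
[q^4] f(4)=16,f(2)=4,f(1)=1 ⇒ 21
[q^5] f(5)=25,f(1)=1 ⇒ 26
n=6: 1·6 2·3 3·2 6·1  f→[1+4+9+36]=50
[q^7] f(1)=1,f(7)=49 ⇒ 50

5, 10, 21, 26, 50, 50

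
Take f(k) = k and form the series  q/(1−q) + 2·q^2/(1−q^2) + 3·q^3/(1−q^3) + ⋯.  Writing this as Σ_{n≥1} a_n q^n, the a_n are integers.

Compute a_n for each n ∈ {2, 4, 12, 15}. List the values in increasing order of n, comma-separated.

3, 7, 28, 24

[q^2] f(2)=2,f(1)=1 ⇒ 3
q^4  k|4↦f(k): 1:1 2:2 4:4  a_4=7
[q^12] f(12)=12,f(6)=6,f(4)=4,f(3)=3,f(2)=2,f(1)=1 ⇒ 28
d|15:{1,3,5,15}  Σf=1+3+5+15=24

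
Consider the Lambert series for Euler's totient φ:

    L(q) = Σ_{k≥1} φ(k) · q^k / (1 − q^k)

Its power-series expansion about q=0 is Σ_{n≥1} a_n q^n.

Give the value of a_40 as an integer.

d|40:{1,2,4,5,8,10,20,40}  Σφ=1+1+2+4+4+4+8+16=40

a_40 = 40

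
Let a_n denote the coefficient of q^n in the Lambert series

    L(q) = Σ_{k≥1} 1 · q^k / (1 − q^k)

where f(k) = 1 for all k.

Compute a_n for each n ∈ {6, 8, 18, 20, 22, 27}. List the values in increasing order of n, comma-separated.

n=6: 1·6 2·3 3·2 6·1  f→[1+1+1+1]=4
d|8:{8,4,2,1}  Σf=1+1+1+1=4
n=18: 18·1 9·2 6·3 3·6 2·9 1·18  f→[1+1+1+1+1+1]=6
q^20  k|20↦f(k): 1:1 2:1 4:1 5:1 10:1 20:1  a_20=6
q^22  k|22↦f(k): 1:1 2:1 11:1 22:1  a_22=4
d|27:{1,3,9,27}  Σf=1+1+1+1=4

4, 4, 6, 6, 4, 4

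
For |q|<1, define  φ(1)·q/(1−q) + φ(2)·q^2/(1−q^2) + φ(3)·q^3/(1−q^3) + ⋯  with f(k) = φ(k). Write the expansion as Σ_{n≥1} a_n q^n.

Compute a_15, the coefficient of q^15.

[q^15] φ(15)=8,φ(5)=4,φ(3)=2,φ(1)=1 ⇒ 15

a_15 = 15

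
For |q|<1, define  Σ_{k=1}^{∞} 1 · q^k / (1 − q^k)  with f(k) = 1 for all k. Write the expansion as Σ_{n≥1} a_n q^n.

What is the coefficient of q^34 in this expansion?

d|34:{1,2,17,34}  Σf=1+1+1+1=4

a_34 = 4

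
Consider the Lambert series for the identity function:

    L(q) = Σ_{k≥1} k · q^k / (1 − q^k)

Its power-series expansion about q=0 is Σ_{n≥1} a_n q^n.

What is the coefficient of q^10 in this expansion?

a_10 = 18

n=10: 1·10 2·5 5·2 10·1  f→[1+2+5+10]=18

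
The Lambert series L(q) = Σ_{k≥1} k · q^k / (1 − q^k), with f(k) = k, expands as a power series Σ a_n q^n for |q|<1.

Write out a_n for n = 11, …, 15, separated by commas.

n=11: 11·1 1·11  f→[11+1]=12
q^12  k|12↦f(k): 1:1 2:2 3:3 4:4 6:6 12:12  a_12=28
n=13: 1·13 13·1  f→[1+13]=14
n=14: 14·1 7·2 2·7 1·14  f→[14+7+2+1]=24
q^15  k|15↦f(k): 1:1 3:3 5:5 15:15  a_15=24

12, 28, 14, 24, 24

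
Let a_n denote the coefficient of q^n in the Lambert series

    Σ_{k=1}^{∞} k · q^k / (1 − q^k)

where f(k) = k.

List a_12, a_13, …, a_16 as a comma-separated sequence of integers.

n=12: 12·1 6·2 4·3 3·4 2·6 1·12  f→[12+6+4+3+2+1]=28
n=13: 13·1 1·13  f→[13+1]=14
n=14: 1·14 2·7 7·2 14·1  f→[1+2+7+14]=24
q^15  k|15↦f(k): 1:1 3:3 5:5 15:15  a_15=24
n=16: 16·1 8·2 4·4 2·8 1·16  f→[16+8+4+2+1]=31

28, 14, 24, 24, 31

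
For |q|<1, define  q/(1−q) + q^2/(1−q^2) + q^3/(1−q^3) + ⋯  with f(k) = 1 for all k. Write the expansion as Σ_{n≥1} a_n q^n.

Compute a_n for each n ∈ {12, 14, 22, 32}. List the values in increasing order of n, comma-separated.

6, 4, 4, 6

d|12:{1,2,3,4,6,12}  Σf=1+1+1+1+1+1=6
d|14:{1,2,7,14}  Σf=1+1+1+1=4
n=22: 22·1 11·2 2·11 1·22  f→[1+1+1+1]=4
d|32:{1,2,4,8,16,32}  Σf=1+1+1+1+1+1=6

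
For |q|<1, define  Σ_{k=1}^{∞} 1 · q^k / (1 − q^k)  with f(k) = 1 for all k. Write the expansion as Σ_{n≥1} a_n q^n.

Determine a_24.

a_24 = 8

d|24:{24,12,8,6,4,3,2,1}  Σf=1+1+1+1+1+1+1+1=8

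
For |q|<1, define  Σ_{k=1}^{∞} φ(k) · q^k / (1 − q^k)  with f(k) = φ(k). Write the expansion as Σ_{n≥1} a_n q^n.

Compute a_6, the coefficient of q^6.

q^6  k|6↦φ(k): 1:1 2:1 3:2 6:2  a_6=6

a_6 = 6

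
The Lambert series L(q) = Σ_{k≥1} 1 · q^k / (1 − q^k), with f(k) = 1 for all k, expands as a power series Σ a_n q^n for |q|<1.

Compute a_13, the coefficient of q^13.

a_13 = 2

d|13:{1,13}  Σf=1+1=2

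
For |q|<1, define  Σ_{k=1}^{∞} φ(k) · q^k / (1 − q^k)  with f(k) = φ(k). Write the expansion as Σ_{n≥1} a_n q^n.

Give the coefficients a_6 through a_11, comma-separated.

[q^6] φ(6)=2,φ(3)=2,φ(2)=1,φ(1)=1 ⇒ 6
[q^7] φ(1)=1,φ(7)=6 ⇒ 7
d|8:{8,4,2,1}  Σφ=4+2+1+1=8
[q^9] φ(1)=1,φ(3)=2,φ(9)=6 ⇒ 9
d|10:{10,5,2,1}  Σφ=4+4+1+1=10
d|11:{11,1}  Σφ=10+1=11

6, 7, 8, 9, 10, 11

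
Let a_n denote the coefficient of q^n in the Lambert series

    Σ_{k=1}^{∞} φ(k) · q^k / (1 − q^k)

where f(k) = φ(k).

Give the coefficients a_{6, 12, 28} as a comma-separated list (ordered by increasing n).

q^6  k|6↦φ(k): 6:2 3:2 2:1 1:1  a_6=6
q^12  k|12↦φ(k): 1:1 2:1 3:2 4:2 6:2 12:4  a_12=12
n=28: 1·28 2·14 4·7 7·4 14·2 28·1  φ→[1+1+2+6+6+12]=28

6, 12, 28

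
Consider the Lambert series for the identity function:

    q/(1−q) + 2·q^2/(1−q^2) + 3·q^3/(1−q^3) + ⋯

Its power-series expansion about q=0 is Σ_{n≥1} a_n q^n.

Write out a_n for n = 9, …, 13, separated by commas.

d|9:{1,3,9}  Σf=1+3+9=13
q^10  k|10↦f(k): 10:10 5:5 2:2 1:1  a_10=18
q^11  k|11↦f(k): 11:11 1:1  a_11=12
q^12  k|12↦f(k): 1:1 2:2 3:3 4:4 6:6 12:12  a_12=28
d|13:{1,13}  Σf=1+13=14

13, 18, 12, 28, 14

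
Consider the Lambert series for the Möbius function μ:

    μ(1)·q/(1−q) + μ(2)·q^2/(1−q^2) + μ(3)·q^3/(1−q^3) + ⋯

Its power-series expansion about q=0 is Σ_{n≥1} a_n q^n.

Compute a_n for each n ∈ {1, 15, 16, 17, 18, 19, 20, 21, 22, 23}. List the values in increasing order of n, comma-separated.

1, 0, 0, 0, 0, 0, 0, 0, 0, 0

d|1:{1}  Σμ=1=1
d|15:{15,5,3,1}  Σμ=1+(-1)+(-1)+1=0
[q^16] μ(16)=0,μ(8)=0,μ(4)=0,μ(2)=-1,μ(1)=1 ⇒ 0
n=17: 1·17 17·1  μ→[1+(-1)]=0
d|18:{18,9,6,3,2,1}  Σμ=0+0+1+(-1)+(-1)+1=0
d|19:{19,1}  Σμ=(-1)+1=0
d|20:{1,2,4,5,10,20}  Σμ=1+(-1)+0+(-1)+1+0=0
n=21: 21·1 7·3 3·7 1·21  μ→[1+(-1)+(-1)+1]=0
q^22  k|22↦μ(k): 1:1 2:-1 11:-1 22:1  a_22=0
n=23: 1·23 23·1  μ→[1+(-1)]=0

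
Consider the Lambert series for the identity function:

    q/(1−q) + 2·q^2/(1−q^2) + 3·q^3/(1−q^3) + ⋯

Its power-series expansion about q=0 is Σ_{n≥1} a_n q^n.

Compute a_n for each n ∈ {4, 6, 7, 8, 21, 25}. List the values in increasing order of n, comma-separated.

7, 12, 8, 15, 32, 31

n=4: 4·1 2·2 1·4  f→[4+2+1]=7
d|6:{1,2,3,6}  Σf=1+2+3+6=12
d|7:{7,1}  Σf=7+1=8
[q^8] f(8)=8,f(4)=4,f(2)=2,f(1)=1 ⇒ 15
d|21:{21,7,3,1}  Σf=21+7+3+1=32
[q^25] f(1)=1,f(5)=5,f(25)=25 ⇒ 31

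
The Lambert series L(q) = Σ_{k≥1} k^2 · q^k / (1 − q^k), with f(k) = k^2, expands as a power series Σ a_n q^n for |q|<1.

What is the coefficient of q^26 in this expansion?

d|26:{1,2,13,26}  Σf=1+4+169+676=850

a_26 = 850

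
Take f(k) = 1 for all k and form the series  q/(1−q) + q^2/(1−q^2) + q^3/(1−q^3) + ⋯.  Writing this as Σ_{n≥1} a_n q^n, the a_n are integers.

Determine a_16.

[q^16] f(16)=1,f(8)=1,f(4)=1,f(2)=1,f(1)=1 ⇒ 5

a_16 = 5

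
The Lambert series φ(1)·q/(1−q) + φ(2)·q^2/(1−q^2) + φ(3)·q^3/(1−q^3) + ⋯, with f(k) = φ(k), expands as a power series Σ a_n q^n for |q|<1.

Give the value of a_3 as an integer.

d|3:{1,3}  Σφ=1+2=3

a_3 = 3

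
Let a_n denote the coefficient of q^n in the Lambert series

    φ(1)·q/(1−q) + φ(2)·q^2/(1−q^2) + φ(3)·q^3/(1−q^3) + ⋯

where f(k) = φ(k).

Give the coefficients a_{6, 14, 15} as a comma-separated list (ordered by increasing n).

n=6: 6·1 3·2 2·3 1·6  φ→[2+2+1+1]=6
n=14: 14·1 7·2 2·7 1·14  φ→[6+6+1+1]=14
n=15: 15·1 5·3 3·5 1·15  φ→[8+4+2+1]=15

6, 14, 15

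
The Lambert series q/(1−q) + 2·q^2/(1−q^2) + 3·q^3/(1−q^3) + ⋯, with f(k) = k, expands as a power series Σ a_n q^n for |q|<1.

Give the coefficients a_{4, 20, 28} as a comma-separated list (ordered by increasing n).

7, 42, 56

n=4: 4·1 2·2 1·4  f→[4+2+1]=7
q^20  k|20↦f(k): 20:20 10:10 5:5 4:4 2:2 1:1  a_20=42
q^28  k|28↦f(k): 28:28 14:14 7:7 4:4 2:2 1:1  a_28=56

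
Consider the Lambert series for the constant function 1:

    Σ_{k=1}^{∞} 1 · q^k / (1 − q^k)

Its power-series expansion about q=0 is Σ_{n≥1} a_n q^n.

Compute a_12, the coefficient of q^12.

a_12 = 6

q^12  k|12↦f(k): 1:1 2:1 3:1 4:1 6:1 12:1  a_12=6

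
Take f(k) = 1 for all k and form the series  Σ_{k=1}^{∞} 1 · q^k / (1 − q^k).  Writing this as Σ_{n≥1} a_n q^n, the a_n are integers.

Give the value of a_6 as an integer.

a_6 = 4

[q^6] f(6)=1,f(3)=1,f(2)=1,f(1)=1 ⇒ 4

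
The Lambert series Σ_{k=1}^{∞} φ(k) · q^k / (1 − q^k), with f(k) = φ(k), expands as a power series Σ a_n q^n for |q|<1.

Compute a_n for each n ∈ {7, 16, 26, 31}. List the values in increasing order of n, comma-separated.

n=7: 1·7 7·1  φ→[1+6]=7
q^16  k|16↦φ(k): 16:8 8:4 4:2 2:1 1:1  a_16=16
[q^26] φ(1)=1,φ(2)=1,φ(13)=12,φ(26)=12 ⇒ 26
d|31:{31,1}  Σφ=30+1=31

7, 16, 26, 31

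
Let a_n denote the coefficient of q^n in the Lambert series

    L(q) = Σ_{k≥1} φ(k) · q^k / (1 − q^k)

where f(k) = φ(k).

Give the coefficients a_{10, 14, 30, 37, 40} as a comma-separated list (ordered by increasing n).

d|10:{10,5,2,1}  Σφ=4+4+1+1=10
d|14:{14,7,2,1}  Σφ=6+6+1+1=14
d|30:{1,2,3,5,6,10,15,30}  Σφ=1+1+2+4+2+4+8+8=30
q^37  k|37↦φ(k): 1:1 37:36  a_37=37
d|40:{1,2,4,5,8,10,20,40}  Σφ=1+1+2+4+4+4+8+16=40

10, 14, 30, 37, 40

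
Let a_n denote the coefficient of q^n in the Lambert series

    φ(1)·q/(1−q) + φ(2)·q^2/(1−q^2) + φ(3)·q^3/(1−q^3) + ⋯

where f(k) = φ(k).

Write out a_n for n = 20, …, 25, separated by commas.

q^20  k|20↦φ(k): 1:1 2:1 4:2 5:4 10:4 20:8  a_20=20
q^21  k|21↦φ(k): 1:1 3:2 7:6 21:12  a_21=21
[q^22] φ(22)=10,φ(11)=10,φ(2)=1,φ(1)=1 ⇒ 22
q^23  k|23↦φ(k): 1:1 23:22  a_23=23
[q^24] φ(24)=8,φ(12)=4,φ(8)=4,φ(6)=2,φ(4)=2,φ(3)=2,φ(2)=1,φ(1)=1 ⇒ 24
n=25: 25·1 5·5 1·25  φ→[20+4+1]=25

20, 21, 22, 23, 24, 25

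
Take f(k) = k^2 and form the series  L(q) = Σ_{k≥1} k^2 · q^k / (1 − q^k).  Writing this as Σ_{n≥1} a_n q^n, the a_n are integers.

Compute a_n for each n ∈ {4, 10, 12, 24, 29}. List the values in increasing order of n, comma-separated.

d|4:{1,2,4}  Σf=1+4+16=21
[q^10] f(10)=100,f(5)=25,f(2)=4,f(1)=1 ⇒ 130
[q^12] f(1)=1,f(2)=4,f(3)=9,f(4)=16,f(6)=36,f(12)=144 ⇒ 210
q^24  k|24↦f(k): 24:576 12:144 8:64 6:36 4:16 3:9 2:4 1:1  a_24=850
n=29: 1·29 29·1  f→[1+841]=842

21, 130, 210, 850, 842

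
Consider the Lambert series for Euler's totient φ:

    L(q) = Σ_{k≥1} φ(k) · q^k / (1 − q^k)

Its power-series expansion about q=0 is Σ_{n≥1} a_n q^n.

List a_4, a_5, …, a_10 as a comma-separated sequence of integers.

n=4: 1·4 2·2 4·1  φ→[1+1+2]=4
q^5  k|5↦φ(k): 1:1 5:4  a_5=5
[q^6] φ(6)=2,φ(3)=2,φ(2)=1,φ(1)=1 ⇒ 6
[q^7] φ(7)=6,φ(1)=1 ⇒ 7
d|8:{8,4,2,1}  Σφ=4+2+1+1=8
q^9  k|9↦φ(k): 1:1 3:2 9:6  a_9=9
d|10:{10,5,2,1}  Σφ=4+4+1+1=10

4, 5, 6, 7, 8, 9, 10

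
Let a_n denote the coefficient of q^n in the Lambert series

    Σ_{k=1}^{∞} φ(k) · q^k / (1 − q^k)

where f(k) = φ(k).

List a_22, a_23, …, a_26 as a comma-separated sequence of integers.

d|22:{1,2,11,22}  Σφ=1+1+10+10=22
[q^23] φ(23)=22,φ(1)=1 ⇒ 23
q^24  k|24↦φ(k): 24:8 12:4 8:4 6:2 4:2 3:2 2:1 1:1  a_24=24
q^25  k|25↦φ(k): 25:20 5:4 1:1  a_25=25
d|26:{26,13,2,1}  Σφ=12+12+1+1=26

22, 23, 24, 25, 26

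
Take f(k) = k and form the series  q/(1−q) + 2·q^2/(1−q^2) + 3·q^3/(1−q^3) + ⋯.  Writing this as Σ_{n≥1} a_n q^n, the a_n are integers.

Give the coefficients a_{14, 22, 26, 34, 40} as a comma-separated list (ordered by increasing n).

q^14  k|14↦f(k): 14:14 7:7 2:2 1:1  a_14=24
q^22  k|22↦f(k): 22:22 11:11 2:2 1:1  a_22=36
n=26: 26·1 13·2 2·13 1·26  f→[26+13+2+1]=42
q^34  k|34↦f(k): 34:34 17:17 2:2 1:1  a_34=54
q^40  k|40↦f(k): 40:40 20:20 10:10 8:8 5:5 4:4 2:2 1:1  a_40=90

24, 36, 42, 54, 90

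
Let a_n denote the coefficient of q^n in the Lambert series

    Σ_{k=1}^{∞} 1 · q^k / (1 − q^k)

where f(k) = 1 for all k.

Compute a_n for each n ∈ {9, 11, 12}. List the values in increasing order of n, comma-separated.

n=9: 9·1 3·3 1·9  f→[1+1+1]=3
d|11:{11,1}  Σf=1+1=2
[q^12] f(1)=1,f(2)=1,f(3)=1,f(4)=1,f(6)=1,f(12)=1 ⇒ 6

3, 2, 6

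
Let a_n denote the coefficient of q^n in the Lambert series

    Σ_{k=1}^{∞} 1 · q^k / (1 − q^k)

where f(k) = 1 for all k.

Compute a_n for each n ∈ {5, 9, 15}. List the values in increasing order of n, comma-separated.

[q^5] f(1)=1,f(5)=1 ⇒ 2
[q^9] f(9)=1,f(3)=1,f(1)=1 ⇒ 3
n=15: 15·1 5·3 3·5 1·15  f→[1+1+1+1]=4

2, 3, 4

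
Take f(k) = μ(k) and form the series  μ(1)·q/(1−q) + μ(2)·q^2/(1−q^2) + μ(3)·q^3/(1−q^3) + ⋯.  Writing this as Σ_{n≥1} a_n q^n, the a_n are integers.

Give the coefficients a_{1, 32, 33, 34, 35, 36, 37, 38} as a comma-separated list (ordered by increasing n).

1, 0, 0, 0, 0, 0, 0, 0

q^1  k|1↦μ(k): 1:1  a_1=1
[q^32] μ(32)=0,μ(16)=0,μ(8)=0,μ(4)=0,μ(2)=-1,μ(1)=1 ⇒ 0
d|33:{1,3,11,33}  Σμ=1+(-1)+(-1)+1=0
[q^34] μ(34)=1,μ(17)=-1,μ(2)=-1,μ(1)=1 ⇒ 0
d|35:{35,7,5,1}  Σμ=1+(-1)+(-1)+1=0
[q^36] μ(1)=1,μ(2)=-1,μ(3)=-1,μ(4)=0,μ(6)=1,μ(9)=0,μ(12)=0,μ(18)=0,μ(36)=0 ⇒ 0
[q^37] μ(37)=-1,μ(1)=1 ⇒ 0
d|38:{1,2,19,38}  Σμ=1+(-1)+(-1)+1=0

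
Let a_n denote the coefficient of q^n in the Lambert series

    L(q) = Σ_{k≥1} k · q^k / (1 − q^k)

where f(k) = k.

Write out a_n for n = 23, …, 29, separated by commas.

24, 60, 31, 42, 40, 56, 30

[q^23] f(23)=23,f(1)=1 ⇒ 24
[q^24] f(24)=24,f(12)=12,f(8)=8,f(6)=6,f(4)=4,f(3)=3,f(2)=2,f(1)=1 ⇒ 60
[q^25] f(25)=25,f(5)=5,f(1)=1 ⇒ 31
q^26  k|26↦f(k): 26:26 13:13 2:2 1:1  a_26=42
[q^27] f(1)=1,f(3)=3,f(9)=9,f(27)=27 ⇒ 40
q^28  k|28↦f(k): 1:1 2:2 4:4 7:7 14:14 28:28  a_28=56
[q^29] f(29)=29,f(1)=1 ⇒ 30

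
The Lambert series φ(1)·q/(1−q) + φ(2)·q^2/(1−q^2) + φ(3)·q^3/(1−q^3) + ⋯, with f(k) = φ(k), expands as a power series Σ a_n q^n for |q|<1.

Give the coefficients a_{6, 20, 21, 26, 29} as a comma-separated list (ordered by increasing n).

n=6: 6·1 3·2 2·3 1·6  φ→[2+2+1+1]=6
n=20: 20·1 10·2 5·4 4·5 2·10 1·20  φ→[8+4+4+2+1+1]=20
q^21  k|21↦φ(k): 1:1 3:2 7:6 21:12  a_21=21
d|26:{1,2,13,26}  Σφ=1+1+12+12=26
d|29:{1,29}  Σφ=1+28=29

6, 20, 21, 26, 29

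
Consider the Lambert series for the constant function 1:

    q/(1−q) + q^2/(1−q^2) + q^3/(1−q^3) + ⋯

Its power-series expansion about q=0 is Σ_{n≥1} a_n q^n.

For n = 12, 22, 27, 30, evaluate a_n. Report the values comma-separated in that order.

6, 4, 4, 8

n=12: 1·12 2·6 3·4 4·3 6·2 12·1  f→[1+1+1+1+1+1]=6
d|22:{22,11,2,1}  Σf=1+1+1+1=4
q^27  k|27↦f(k): 27:1 9:1 3:1 1:1  a_27=4
q^30  k|30↦f(k): 1:1 2:1 3:1 5:1 6:1 10:1 15:1 30:1  a_30=8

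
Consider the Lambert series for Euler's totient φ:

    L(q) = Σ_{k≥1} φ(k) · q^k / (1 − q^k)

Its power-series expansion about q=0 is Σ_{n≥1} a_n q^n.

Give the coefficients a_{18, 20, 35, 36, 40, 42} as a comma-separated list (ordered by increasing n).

d|18:{1,2,3,6,9,18}  Σφ=1+1+2+2+6+6=18
q^20  k|20↦φ(k): 20:8 10:4 5:4 4:2 2:1 1:1  a_20=20
q^35  k|35↦φ(k): 35:24 7:6 5:4 1:1  a_35=35
d|36:{1,2,3,4,6,9,12,18,36}  Σφ=1+1+2+2+2+6+4+6+12=36
n=40: 1·40 2·20 4·10 5·8 8·5 10·4 20·2 40·1  φ→[1+1+2+4+4+4+8+16]=40
q^42  k|42↦φ(k): 1:1 2:1 3:2 6:2 7:6 14:6 21:12 42:12  a_42=42

18, 20, 35, 36, 40, 42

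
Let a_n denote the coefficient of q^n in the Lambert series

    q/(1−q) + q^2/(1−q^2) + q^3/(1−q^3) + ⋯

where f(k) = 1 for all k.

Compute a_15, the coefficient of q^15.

[q^15] f(1)=1,f(3)=1,f(5)=1,f(15)=1 ⇒ 4

a_15 = 4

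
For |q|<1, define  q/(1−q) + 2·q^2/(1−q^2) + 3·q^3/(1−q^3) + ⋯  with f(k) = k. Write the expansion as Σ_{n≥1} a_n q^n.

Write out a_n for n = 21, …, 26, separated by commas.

32, 36, 24, 60, 31, 42

d|21:{1,3,7,21}  Σf=1+3+7+21=32
q^22  k|22↦f(k): 1:1 2:2 11:11 22:22  a_22=36
n=23: 23·1 1·23  f→[23+1]=24
n=24: 24·1 12·2 8·3 6·4 4·6 3·8 2·12 1·24  f→[24+12+8+6+4+3+2+1]=60
d|25:{25,5,1}  Σf=25+5+1=31
[q^26] f(26)=26,f(13)=13,f(2)=2,f(1)=1 ⇒ 42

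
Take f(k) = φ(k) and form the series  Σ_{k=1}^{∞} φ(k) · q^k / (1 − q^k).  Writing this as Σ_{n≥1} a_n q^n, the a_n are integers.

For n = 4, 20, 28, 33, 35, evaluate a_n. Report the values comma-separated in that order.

q^4  k|4↦φ(k): 1:1 2:1 4:2  a_4=4
n=20: 1·20 2·10 4·5 5·4 10·2 20·1  φ→[1+1+2+4+4+8]=20
[q^28] φ(28)=12,φ(14)=6,φ(7)=6,φ(4)=2,φ(2)=1,φ(1)=1 ⇒ 28
n=33: 33·1 11·3 3·11 1·33  φ→[20+10+2+1]=33
n=35: 35·1 7·5 5·7 1·35  φ→[24+6+4+1]=35

4, 20, 28, 33, 35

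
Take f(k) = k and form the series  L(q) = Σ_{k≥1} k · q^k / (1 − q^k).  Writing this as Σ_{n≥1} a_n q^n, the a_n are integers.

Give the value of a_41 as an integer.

a_41 = 42

q^41  k|41↦f(k): 41:41 1:1  a_41=42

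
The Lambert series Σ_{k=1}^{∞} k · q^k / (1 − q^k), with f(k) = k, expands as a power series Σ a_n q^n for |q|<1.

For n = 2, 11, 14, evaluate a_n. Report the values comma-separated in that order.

3, 12, 24

n=2: 2·1 1·2  f→[2+1]=3
[q^11] f(1)=1,f(11)=11 ⇒ 12
[q^14] f(1)=1,f(2)=2,f(7)=7,f(14)=14 ⇒ 24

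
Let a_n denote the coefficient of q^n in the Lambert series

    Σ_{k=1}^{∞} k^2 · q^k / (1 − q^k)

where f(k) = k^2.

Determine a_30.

[q^30] f(1)=1,f(2)=4,f(3)=9,f(5)=25,f(6)=36,f(10)=100,f(15)=225,f(30)=900 ⇒ 1300

a_30 = 1300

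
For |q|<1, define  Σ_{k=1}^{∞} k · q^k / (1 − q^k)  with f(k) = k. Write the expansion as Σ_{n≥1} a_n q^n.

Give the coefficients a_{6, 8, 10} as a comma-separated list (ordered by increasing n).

12, 15, 18

d|6:{1,2,3,6}  Σf=1+2+3+6=12
d|8:{8,4,2,1}  Σf=8+4+2+1=15
q^10  k|10↦f(k): 10:10 5:5 2:2 1:1  a_10=18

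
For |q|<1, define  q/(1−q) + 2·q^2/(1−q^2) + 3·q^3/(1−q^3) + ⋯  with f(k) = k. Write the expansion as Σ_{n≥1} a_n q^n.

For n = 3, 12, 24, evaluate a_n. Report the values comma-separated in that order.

4, 28, 60

d|3:{1,3}  Σf=1+3=4
d|12:{12,6,4,3,2,1}  Σf=12+6+4+3+2+1=28
d|24:{24,12,8,6,4,3,2,1}  Σf=24+12+8+6+4+3+2+1=60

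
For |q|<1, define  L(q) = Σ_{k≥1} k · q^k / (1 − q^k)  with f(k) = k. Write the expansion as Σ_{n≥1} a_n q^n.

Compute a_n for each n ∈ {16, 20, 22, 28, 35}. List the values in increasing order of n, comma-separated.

31, 42, 36, 56, 48

[q^16] f(16)=16,f(8)=8,f(4)=4,f(2)=2,f(1)=1 ⇒ 31
n=20: 20·1 10·2 5·4 4·5 2·10 1·20  f→[20+10+5+4+2+1]=42
q^22  k|22↦f(k): 1:1 2:2 11:11 22:22  a_22=36
q^28  k|28↦f(k): 1:1 2:2 4:4 7:7 14:14 28:28  a_28=56
[q^35] f(1)=1,f(5)=5,f(7)=7,f(35)=35 ⇒ 48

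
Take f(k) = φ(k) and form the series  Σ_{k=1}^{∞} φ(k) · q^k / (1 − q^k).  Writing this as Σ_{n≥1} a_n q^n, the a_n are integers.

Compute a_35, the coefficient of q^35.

[q^35] φ(1)=1,φ(5)=4,φ(7)=6,φ(35)=24 ⇒ 35

a_35 = 35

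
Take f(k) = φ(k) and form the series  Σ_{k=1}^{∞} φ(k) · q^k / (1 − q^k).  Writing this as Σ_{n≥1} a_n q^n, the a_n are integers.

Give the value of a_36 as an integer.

d|36:{1,2,3,4,6,9,12,18,36}  Σφ=1+1+2+2+2+6+4+6+12=36

a_36 = 36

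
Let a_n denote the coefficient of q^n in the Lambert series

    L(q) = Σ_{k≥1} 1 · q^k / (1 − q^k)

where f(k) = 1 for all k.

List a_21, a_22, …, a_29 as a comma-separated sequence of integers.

q^21  k|21↦f(k): 21:1 7:1 3:1 1:1  a_21=4
q^22  k|22↦f(k): 1:1 2:1 11:1 22:1  a_22=4
[q^23] f(23)=1,f(1)=1 ⇒ 2
d|24:{24,12,8,6,4,3,2,1}  Σf=1+1+1+1+1+1+1+1=8
n=25: 1·25 5·5 25·1  f→[1+1+1]=3
q^26  k|26↦f(k): 1:1 2:1 13:1 26:1  a_26=4
[q^27] f(1)=1,f(3)=1,f(9)=1,f(27)=1 ⇒ 4
d|28:{28,14,7,4,2,1}  Σf=1+1+1+1+1+1=6
d|29:{29,1}  Σf=1+1=2

4, 4, 2, 8, 3, 4, 4, 6, 2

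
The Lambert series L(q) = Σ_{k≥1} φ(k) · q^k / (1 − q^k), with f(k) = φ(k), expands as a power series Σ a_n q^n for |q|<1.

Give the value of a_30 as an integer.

[q^30] φ(30)=8,φ(15)=8,φ(10)=4,φ(6)=2,φ(5)=4,φ(3)=2,φ(2)=1,φ(1)=1 ⇒ 30

a_30 = 30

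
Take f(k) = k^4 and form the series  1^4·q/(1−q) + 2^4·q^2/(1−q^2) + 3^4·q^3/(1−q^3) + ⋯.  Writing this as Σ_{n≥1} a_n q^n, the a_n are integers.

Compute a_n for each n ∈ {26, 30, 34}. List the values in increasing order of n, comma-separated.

n=26: 1·26 2·13 13·2 26·1  f→[1+16+28561+456976]=485554
d|30:{1,2,3,5,6,10,15,30}  Σf=1+16+81+625+1296+10000+50625+810000=872644
[q^34] f(1)=1,f(2)=16,f(17)=83521,f(34)=1336336 ⇒ 1419874

485554, 872644, 1419874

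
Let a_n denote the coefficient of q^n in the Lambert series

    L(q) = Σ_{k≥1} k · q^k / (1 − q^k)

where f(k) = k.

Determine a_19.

a_19 = 20

[q^19] f(19)=19,f(1)=1 ⇒ 20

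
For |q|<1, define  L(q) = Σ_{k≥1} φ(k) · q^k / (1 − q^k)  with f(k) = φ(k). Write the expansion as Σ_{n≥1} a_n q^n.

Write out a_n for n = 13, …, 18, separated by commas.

[q^13] φ(13)=12,φ(1)=1 ⇒ 13
n=14: 14·1 7·2 2·7 1·14  φ→[6+6+1+1]=14
q^15  k|15↦φ(k): 1:1 3:2 5:4 15:8  a_15=15
[q^16] φ(1)=1,φ(2)=1,φ(4)=2,φ(8)=4,φ(16)=8 ⇒ 16
n=17: 17·1 1·17  φ→[16+1]=17
[q^18] φ(18)=6,φ(9)=6,φ(6)=2,φ(3)=2,φ(2)=1,φ(1)=1 ⇒ 18

13, 14, 15, 16, 17, 18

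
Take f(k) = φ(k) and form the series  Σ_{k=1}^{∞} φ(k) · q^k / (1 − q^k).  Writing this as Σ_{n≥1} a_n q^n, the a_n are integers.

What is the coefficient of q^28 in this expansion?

[q^28] φ(28)=12,φ(14)=6,φ(7)=6,φ(4)=2,φ(2)=1,φ(1)=1 ⇒ 28

a_28 = 28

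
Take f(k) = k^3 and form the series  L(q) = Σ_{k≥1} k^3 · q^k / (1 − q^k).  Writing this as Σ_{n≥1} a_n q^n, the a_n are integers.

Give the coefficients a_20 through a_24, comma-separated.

9198, 9632, 11988, 12168, 16380

d|20:{1,2,4,5,10,20}  Σf=1+8+64+125+1000+8000=9198
q^21  k|21↦f(k): 21:9261 7:343 3:27 1:1  a_21=9632
d|22:{22,11,2,1}  Σf=10648+1331+8+1=11988
q^23  k|23↦f(k): 23:12167 1:1  a_23=12168
d|24:{1,2,3,4,6,8,12,24}  Σf=1+8+27+64+216+512+1728+13824=16380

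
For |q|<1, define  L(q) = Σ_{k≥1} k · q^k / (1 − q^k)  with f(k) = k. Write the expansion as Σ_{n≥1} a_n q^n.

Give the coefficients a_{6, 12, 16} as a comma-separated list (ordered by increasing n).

12, 28, 31

[q^6] f(6)=6,f(3)=3,f(2)=2,f(1)=1 ⇒ 12
[q^12] f(1)=1,f(2)=2,f(3)=3,f(4)=4,f(6)=6,f(12)=12 ⇒ 28
d|16:{1,2,4,8,16}  Σf=1+2+4+8+16=31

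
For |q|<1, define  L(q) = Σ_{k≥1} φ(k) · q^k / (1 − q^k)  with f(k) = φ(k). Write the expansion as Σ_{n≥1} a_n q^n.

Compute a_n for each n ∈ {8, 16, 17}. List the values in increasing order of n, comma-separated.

q^8  k|8↦φ(k): 1:1 2:1 4:2 8:4  a_8=8
[q^16] φ(1)=1,φ(2)=1,φ(4)=2,φ(8)=4,φ(16)=8 ⇒ 16
[q^17] φ(1)=1,φ(17)=16 ⇒ 17

8, 16, 17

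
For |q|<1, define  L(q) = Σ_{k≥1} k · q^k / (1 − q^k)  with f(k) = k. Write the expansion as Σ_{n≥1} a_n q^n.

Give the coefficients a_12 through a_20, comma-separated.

28, 14, 24, 24, 31, 18, 39, 20, 42

n=12: 1·12 2·6 3·4 4·3 6·2 12·1  f→[1+2+3+4+6+12]=28
n=13: 1·13 13·1  f→[1+13]=14
[q^14] f(1)=1,f(2)=2,f(7)=7,f(14)=14 ⇒ 24
q^15  k|15↦f(k): 1:1 3:3 5:5 15:15  a_15=24
n=16: 1·16 2·8 4·4 8·2 16·1  f→[1+2+4+8+16]=31
d|17:{1,17}  Σf=1+17=18
[q^18] f(18)=18,f(9)=9,f(6)=6,f(3)=3,f(2)=2,f(1)=1 ⇒ 39
d|19:{19,1}  Σf=19+1=20
q^20  k|20↦f(k): 20:20 10:10 5:5 4:4 2:2 1:1  a_20=42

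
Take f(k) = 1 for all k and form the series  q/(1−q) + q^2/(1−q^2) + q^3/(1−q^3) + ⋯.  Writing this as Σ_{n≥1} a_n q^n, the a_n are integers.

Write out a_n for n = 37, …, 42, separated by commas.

2, 4, 4, 8, 2, 8

n=37: 1·37 37·1  f→[1+1]=2
n=38: 38·1 19·2 2·19 1·38  f→[1+1+1+1]=4
d|39:{39,13,3,1}  Σf=1+1+1+1=4
q^40  k|40↦f(k): 40:1 20:1 10:1 8:1 5:1 4:1 2:1 1:1  a_40=8
q^41  k|41↦f(k): 1:1 41:1  a_41=2
d|42:{42,21,14,7,6,3,2,1}  Σf=1+1+1+1+1+1+1+1=8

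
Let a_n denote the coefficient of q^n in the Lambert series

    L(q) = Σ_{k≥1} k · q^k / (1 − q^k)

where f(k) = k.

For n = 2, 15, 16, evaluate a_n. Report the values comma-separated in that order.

d|2:{1,2}  Σf=1+2=3
q^15  k|15↦f(k): 15:15 5:5 3:3 1:1  a_15=24
q^16  k|16↦f(k): 1:1 2:2 4:4 8:8 16:16  a_16=31

3, 24, 31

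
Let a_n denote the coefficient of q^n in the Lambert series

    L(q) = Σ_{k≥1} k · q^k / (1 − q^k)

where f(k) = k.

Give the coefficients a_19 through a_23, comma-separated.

d|19:{1,19}  Σf=1+19=20
q^20  k|20↦f(k): 20:20 10:10 5:5 4:4 2:2 1:1  a_20=42
q^21  k|21↦f(k): 21:21 7:7 3:3 1:1  a_21=32
[q^22] f(22)=22,f(11)=11,f(2)=2,f(1)=1 ⇒ 36
n=23: 1·23 23·1  f→[1+23]=24

20, 42, 32, 36, 24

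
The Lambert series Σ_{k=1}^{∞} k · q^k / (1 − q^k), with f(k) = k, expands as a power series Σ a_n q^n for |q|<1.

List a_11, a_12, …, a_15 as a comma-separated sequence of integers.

12, 28, 14, 24, 24

q^11  k|11↦f(k): 1:1 11:11  a_11=12
q^12  k|12↦f(k): 12:12 6:6 4:4 3:3 2:2 1:1  a_12=28
q^13  k|13↦f(k): 13:13 1:1  a_13=14
d|14:{1,2,7,14}  Σf=1+2+7+14=24
d|15:{1,3,5,15}  Σf=1+3+5+15=24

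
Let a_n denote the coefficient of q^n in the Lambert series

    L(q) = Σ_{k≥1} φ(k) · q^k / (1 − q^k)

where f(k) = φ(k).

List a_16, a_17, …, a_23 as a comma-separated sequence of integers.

q^16  k|16↦φ(k): 1:1 2:1 4:2 8:4 16:8  a_16=16
[q^17] φ(1)=1,φ(17)=16 ⇒ 17
n=18: 1·18 2·9 3·6 6·3 9·2 18·1  φ→[1+1+2+2+6+6]=18
d|19:{19,1}  Σφ=18+1=19
q^20  k|20↦φ(k): 1:1 2:1 4:2 5:4 10:4 20:8  a_20=20
d|21:{1,3,7,21}  Σφ=1+2+6+12=21
q^22  k|22↦φ(k): 1:1 2:1 11:10 22:10  a_22=22
d|23:{1,23}  Σφ=1+22=23

16, 17, 18, 19, 20, 21, 22, 23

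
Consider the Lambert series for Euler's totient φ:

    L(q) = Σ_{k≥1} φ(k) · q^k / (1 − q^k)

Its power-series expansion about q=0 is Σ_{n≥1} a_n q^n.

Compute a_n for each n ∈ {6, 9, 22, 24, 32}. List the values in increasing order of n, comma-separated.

[q^6] φ(1)=1,φ(2)=1,φ(3)=2,φ(6)=2 ⇒ 6
d|9:{1,3,9}  Σφ=1+2+6=9
[q^22] φ(22)=10,φ(11)=10,φ(2)=1,φ(1)=1 ⇒ 22
q^24  k|24↦φ(k): 1:1 2:1 3:2 4:2 6:2 8:4 12:4 24:8  a_24=24
d|32:{32,16,8,4,2,1}  Σφ=16+8+4+2+1+1=32

6, 9, 22, 24, 32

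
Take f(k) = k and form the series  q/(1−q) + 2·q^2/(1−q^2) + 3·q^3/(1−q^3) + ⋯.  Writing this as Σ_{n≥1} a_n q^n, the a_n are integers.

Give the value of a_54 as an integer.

n=54: 54·1 27·2 18·3 9·6 6·9 3·18 2·27 1·54  f→[54+27+18+9+6+3+2+1]=120

a_54 = 120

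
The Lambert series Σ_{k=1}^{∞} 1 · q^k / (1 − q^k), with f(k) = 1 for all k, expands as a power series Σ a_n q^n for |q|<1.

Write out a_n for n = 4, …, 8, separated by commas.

q^4  k|4↦f(k): 1:1 2:1 4:1  a_4=3
d|5:{5,1}  Σf=1+1=2
d|6:{1,2,3,6}  Σf=1+1+1+1=4
d|7:{1,7}  Σf=1+1=2
d|8:{8,4,2,1}  Σf=1+1+1+1=4

3, 2, 4, 2, 4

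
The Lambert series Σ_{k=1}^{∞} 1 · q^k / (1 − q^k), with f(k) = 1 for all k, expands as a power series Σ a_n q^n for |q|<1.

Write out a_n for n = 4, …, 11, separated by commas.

[q^4] f(4)=1,f(2)=1,f(1)=1 ⇒ 3
[q^5] f(5)=1,f(1)=1 ⇒ 2
[q^6] f(1)=1,f(2)=1,f(3)=1,f(6)=1 ⇒ 4
n=7: 7·1 1·7  f→[1+1]=2
d|8:{8,4,2,1}  Σf=1+1+1+1=4
q^9  k|9↦f(k): 9:1 3:1 1:1  a_9=3
q^10  k|10↦f(k): 1:1 2:1 5:1 10:1  a_10=4
[q^11] f(11)=1,f(1)=1 ⇒ 2

3, 2, 4, 2, 4, 3, 4, 2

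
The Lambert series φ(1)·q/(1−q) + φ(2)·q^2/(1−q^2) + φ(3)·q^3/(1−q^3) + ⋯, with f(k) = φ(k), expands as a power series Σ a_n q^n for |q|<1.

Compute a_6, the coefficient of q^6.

n=6: 1·6 2·3 3·2 6·1  φ→[1+1+2+2]=6

a_6 = 6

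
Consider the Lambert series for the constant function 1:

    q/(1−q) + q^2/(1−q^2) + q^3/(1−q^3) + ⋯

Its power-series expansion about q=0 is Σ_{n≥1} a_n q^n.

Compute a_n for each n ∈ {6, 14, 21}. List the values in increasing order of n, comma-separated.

n=6: 1·6 2·3 3·2 6·1  f→[1+1+1+1]=4
q^14  k|14↦f(k): 14:1 7:1 2:1 1:1  a_14=4
q^21  k|21↦f(k): 1:1 3:1 7:1 21:1  a_21=4

4, 4, 4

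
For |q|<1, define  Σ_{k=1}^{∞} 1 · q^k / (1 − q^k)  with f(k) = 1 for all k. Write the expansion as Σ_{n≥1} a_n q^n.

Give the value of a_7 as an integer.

a_7 = 2

[q^7] f(1)=1,f(7)=1 ⇒ 2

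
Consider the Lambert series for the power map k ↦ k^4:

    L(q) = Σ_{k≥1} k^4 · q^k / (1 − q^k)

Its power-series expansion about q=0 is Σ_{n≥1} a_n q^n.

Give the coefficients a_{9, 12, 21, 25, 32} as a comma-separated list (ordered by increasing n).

[q^9] f(9)=6561,f(3)=81,f(1)=1 ⇒ 6643
q^12  k|12↦f(k): 1:1 2:16 3:81 4:256 6:1296 12:20736  a_12=22386
q^21  k|21↦f(k): 21:194481 7:2401 3:81 1:1  a_21=196964
[q^25] f(25)=390625,f(5)=625,f(1)=1 ⇒ 391251
n=32: 32·1 16·2 8·4 4·8 2·16 1·32  f→[1048576+65536+4096+256+16+1]=1118481

6643, 22386, 196964, 391251, 1118481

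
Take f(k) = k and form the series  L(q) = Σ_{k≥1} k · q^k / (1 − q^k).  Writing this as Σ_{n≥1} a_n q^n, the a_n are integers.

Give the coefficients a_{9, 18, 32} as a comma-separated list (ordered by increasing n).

[q^9] f(9)=9,f(3)=3,f(1)=1 ⇒ 13
n=18: 1·18 2·9 3·6 6·3 9·2 18·1  f→[1+2+3+6+9+18]=39
[q^32] f(1)=1,f(2)=2,f(4)=4,f(8)=8,f(16)=16,f(32)=32 ⇒ 63

13, 39, 63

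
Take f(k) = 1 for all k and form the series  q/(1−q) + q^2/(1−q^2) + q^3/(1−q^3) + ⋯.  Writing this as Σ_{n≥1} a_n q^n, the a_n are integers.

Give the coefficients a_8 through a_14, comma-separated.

4, 3, 4, 2, 6, 2, 4

d|8:{1,2,4,8}  Σf=1+1+1+1=4
[q^9] f(1)=1,f(3)=1,f(9)=1 ⇒ 3
[q^10] f(10)=1,f(5)=1,f(2)=1,f(1)=1 ⇒ 4
d|11:{1,11}  Σf=1+1=2
n=12: 1·12 2·6 3·4 4·3 6·2 12·1  f→[1+1+1+1+1+1]=6
d|13:{13,1}  Σf=1+1=2
q^14  k|14↦f(k): 1:1 2:1 7:1 14:1  a_14=4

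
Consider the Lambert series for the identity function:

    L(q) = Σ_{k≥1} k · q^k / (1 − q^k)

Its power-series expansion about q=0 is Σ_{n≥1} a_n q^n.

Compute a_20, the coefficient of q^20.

d|20:{1,2,4,5,10,20}  Σf=1+2+4+5+10+20=42

a_20 = 42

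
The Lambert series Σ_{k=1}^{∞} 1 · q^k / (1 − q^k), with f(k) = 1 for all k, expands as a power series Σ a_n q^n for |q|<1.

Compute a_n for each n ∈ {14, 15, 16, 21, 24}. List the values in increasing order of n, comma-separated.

q^14  k|14↦f(k): 14:1 7:1 2:1 1:1  a_14=4
[q^15] f(15)=1,f(5)=1,f(3)=1,f(1)=1 ⇒ 4
[q^16] f(16)=1,f(8)=1,f(4)=1,f(2)=1,f(1)=1 ⇒ 5
q^21  k|21↦f(k): 1:1 3:1 7:1 21:1  a_21=4
n=24: 1·24 2·12 3·8 4·6 6·4 8·3 12·2 24·1  f→[1+1+1+1+1+1+1+1]=8

4, 4, 5, 4, 8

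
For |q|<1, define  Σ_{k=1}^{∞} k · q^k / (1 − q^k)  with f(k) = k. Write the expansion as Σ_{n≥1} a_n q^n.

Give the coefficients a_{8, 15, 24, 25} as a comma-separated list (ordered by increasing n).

[q^8] f(8)=8,f(4)=4,f(2)=2,f(1)=1 ⇒ 15
d|15:{15,5,3,1}  Σf=15+5+3+1=24
[q^24] f(24)=24,f(12)=12,f(8)=8,f(6)=6,f(4)=4,f(3)=3,f(2)=2,f(1)=1 ⇒ 60
[q^25] f(25)=25,f(5)=5,f(1)=1 ⇒ 31

15, 24, 60, 31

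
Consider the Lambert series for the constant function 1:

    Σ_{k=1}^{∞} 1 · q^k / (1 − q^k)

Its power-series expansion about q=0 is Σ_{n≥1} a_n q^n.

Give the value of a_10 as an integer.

q^10  k|10↦f(k): 1:1 2:1 5:1 10:1  a_10=4

a_10 = 4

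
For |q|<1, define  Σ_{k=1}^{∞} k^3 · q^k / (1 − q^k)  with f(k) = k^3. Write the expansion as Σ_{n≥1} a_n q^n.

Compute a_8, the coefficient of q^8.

a_8 = 585

[q^8] f(1)=1,f(2)=8,f(4)=64,f(8)=512 ⇒ 585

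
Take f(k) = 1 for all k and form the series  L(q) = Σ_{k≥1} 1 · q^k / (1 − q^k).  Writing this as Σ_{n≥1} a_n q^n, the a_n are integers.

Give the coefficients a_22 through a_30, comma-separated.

n=22: 22·1 11·2 2·11 1·22  f→[1+1+1+1]=4
n=23: 23·1 1·23  f→[1+1]=2
[q^24] f(1)=1,f(2)=1,f(3)=1,f(4)=1,f(6)=1,f(8)=1,f(12)=1,f(24)=1 ⇒ 8
n=25: 1·25 5·5 25·1  f→[1+1+1]=3
n=26: 1·26 2·13 13·2 26·1  f→[1+1+1+1]=4
n=27: 1·27 3·9 9·3 27·1  f→[1+1+1+1]=4
[q^28] f(28)=1,f(14)=1,f(7)=1,f(4)=1,f(2)=1,f(1)=1 ⇒ 6
n=29: 29·1 1·29  f→[1+1]=2
[q^30] f(30)=1,f(15)=1,f(10)=1,f(6)=1,f(5)=1,f(3)=1,f(2)=1,f(1)=1 ⇒ 8

4, 2, 8, 3, 4, 4, 6, 2, 8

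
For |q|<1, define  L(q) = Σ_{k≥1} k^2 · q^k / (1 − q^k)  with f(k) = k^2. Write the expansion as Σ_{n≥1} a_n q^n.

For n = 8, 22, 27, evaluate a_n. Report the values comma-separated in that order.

q^8  k|8↦f(k): 8:64 4:16 2:4 1:1  a_8=85
n=22: 22·1 11·2 2·11 1·22  f→[484+121+4+1]=610
[q^27] f(27)=729,f(9)=81,f(3)=9,f(1)=1 ⇒ 820

85, 610, 820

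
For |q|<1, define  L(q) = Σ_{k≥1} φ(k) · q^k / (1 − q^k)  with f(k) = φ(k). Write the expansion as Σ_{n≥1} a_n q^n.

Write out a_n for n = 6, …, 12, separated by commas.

n=6: 1·6 2·3 3·2 6·1  φ→[1+1+2+2]=6
d|7:{7,1}  Σφ=6+1=7
d|8:{8,4,2,1}  Σφ=4+2+1+1=8
n=9: 1·9 3·3 9·1  φ→[1+2+6]=9
q^10  k|10↦φ(k): 10:4 5:4 2:1 1:1  a_10=10
d|11:{1,11}  Σφ=1+10=11
n=12: 1·12 2·6 3·4 4·3 6·2 12·1  φ→[1+1+2+2+2+4]=12

6, 7, 8, 9, 10, 11, 12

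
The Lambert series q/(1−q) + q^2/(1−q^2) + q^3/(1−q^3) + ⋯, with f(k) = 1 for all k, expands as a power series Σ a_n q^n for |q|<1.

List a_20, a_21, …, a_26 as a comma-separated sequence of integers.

6, 4, 4, 2, 8, 3, 4

[q^20] f(1)=1,f(2)=1,f(4)=1,f(5)=1,f(10)=1,f(20)=1 ⇒ 6
d|21:{1,3,7,21}  Σf=1+1+1+1=4
q^22  k|22↦f(k): 1:1 2:1 11:1 22:1  a_22=4
n=23: 1·23 23·1  f→[1+1]=2
[q^24] f(24)=1,f(12)=1,f(8)=1,f(6)=1,f(4)=1,f(3)=1,f(2)=1,f(1)=1 ⇒ 8
[q^25] f(25)=1,f(5)=1,f(1)=1 ⇒ 3
d|26:{26,13,2,1}  Σf=1+1+1+1=4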